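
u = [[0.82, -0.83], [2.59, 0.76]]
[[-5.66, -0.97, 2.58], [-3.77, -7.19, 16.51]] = u@[[-2.68, -2.42, 5.65], [4.17, -1.22, 2.47]]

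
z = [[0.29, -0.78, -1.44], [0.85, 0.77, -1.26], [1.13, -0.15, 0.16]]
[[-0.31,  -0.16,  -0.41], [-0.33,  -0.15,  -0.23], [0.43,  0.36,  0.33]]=z@ [[0.31, 0.27, 0.24], [-0.17, -0.12, -0.01], [0.37, 0.23, 0.34]]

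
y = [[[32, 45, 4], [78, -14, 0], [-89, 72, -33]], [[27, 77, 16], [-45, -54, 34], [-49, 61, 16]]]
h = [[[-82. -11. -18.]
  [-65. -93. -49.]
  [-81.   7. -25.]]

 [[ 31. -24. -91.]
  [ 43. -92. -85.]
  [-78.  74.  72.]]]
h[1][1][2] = -85.0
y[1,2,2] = 16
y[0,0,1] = 45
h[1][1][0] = 43.0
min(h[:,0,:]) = -91.0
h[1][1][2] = -85.0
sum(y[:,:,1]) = 187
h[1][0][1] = -24.0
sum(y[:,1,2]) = 34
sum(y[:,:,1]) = 187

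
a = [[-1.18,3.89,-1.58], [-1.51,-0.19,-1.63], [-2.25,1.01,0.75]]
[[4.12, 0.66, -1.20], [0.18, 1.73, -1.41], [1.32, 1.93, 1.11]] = a @ [[-0.17, -0.98, -0.14], [0.98, -0.18, 0.05], [-0.07, -0.13, 0.99]]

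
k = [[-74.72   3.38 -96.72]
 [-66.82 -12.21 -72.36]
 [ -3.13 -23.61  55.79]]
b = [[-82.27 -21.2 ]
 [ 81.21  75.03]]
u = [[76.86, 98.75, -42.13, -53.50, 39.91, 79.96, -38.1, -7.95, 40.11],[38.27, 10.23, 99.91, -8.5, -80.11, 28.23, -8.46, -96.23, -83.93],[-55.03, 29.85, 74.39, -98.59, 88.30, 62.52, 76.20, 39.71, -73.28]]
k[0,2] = -96.72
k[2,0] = -3.13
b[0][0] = -82.27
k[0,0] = -74.72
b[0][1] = -21.2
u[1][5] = 28.23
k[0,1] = 3.38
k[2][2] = 55.79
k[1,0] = -66.82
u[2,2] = 74.39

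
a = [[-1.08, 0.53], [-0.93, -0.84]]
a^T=[[-1.08, -0.93], [0.53, -0.84]]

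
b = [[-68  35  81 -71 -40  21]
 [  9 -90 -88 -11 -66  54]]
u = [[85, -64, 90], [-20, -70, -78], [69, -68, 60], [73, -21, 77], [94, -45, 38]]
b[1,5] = 54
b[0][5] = 21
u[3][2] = 77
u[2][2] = 60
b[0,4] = -40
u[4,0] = 94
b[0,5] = 21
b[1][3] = -11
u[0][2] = 90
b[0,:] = [-68, 35, 81, -71, -40, 21]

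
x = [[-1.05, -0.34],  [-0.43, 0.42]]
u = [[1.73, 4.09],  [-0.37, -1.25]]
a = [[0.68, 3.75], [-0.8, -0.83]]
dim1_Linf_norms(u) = [4.09, 1.25]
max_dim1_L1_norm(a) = 4.43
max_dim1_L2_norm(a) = 3.81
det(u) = -0.65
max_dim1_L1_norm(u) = 5.82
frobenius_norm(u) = 4.63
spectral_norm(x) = 1.15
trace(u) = 0.48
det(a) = 2.44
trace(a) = -0.15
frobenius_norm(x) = 1.26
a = x + u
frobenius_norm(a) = 3.98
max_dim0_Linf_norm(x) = 1.05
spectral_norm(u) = 4.63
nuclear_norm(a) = 4.55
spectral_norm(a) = 3.93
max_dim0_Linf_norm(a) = 3.75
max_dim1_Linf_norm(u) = 4.09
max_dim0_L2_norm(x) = 1.13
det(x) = -0.59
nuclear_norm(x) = 1.66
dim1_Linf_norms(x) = [1.05, 0.43]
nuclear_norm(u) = 4.77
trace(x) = -0.63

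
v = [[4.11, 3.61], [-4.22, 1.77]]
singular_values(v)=[6.11, 3.69]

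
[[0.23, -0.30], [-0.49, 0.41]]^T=[[0.23, -0.49],[-0.30, 0.41]]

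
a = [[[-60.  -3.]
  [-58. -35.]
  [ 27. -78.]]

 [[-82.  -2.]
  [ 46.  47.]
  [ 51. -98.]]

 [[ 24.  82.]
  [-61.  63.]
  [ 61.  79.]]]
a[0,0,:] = [-60.0, -3.0]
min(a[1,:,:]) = -98.0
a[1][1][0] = 46.0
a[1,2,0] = 51.0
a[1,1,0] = 46.0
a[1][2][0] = 51.0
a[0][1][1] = -35.0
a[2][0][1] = 82.0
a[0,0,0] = -60.0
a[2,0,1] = 82.0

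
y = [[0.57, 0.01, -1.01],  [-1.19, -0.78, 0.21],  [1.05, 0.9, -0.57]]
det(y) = 0.396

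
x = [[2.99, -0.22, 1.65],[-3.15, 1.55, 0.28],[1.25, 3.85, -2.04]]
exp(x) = [[11.99, 9.41, 5.45], [-30.62, -4.09, -9.27], [-17.91, 2.36, -4.27]]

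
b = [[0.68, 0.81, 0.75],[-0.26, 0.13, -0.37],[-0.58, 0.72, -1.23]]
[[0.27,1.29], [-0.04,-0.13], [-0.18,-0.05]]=b@[[-0.43, 0.50], [0.24, 0.88], [0.49, 0.32]]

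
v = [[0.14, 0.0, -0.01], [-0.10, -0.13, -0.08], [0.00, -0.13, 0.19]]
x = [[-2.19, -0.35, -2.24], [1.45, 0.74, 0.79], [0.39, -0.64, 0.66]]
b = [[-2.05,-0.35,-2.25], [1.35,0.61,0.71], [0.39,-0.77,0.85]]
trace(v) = 0.20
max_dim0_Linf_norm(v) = 0.19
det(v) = -0.01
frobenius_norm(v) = 0.33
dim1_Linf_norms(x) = [2.24, 1.45, 0.66]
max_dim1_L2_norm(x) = 3.15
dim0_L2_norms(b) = [2.49, 1.04, 2.51]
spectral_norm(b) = 3.50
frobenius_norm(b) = 3.68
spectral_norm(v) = 0.23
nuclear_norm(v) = 0.54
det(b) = 1.00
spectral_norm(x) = 3.63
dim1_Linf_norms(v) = [0.14, 0.13, 0.19]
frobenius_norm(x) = 3.77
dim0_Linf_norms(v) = [0.14, 0.13, 0.19]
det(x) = 0.78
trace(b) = -0.59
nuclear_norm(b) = 4.86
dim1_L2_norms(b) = [3.06, 1.64, 1.21]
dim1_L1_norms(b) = [4.65, 2.67, 2.01]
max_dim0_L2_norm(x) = 2.66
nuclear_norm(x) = 4.84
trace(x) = -0.79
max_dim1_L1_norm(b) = 4.65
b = x + v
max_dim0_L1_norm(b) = 3.81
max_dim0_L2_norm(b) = 2.51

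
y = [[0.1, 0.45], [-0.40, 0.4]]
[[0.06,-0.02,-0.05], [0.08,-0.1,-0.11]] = y@[[-0.05, 0.17, 0.14], [0.15, -0.08, -0.14]]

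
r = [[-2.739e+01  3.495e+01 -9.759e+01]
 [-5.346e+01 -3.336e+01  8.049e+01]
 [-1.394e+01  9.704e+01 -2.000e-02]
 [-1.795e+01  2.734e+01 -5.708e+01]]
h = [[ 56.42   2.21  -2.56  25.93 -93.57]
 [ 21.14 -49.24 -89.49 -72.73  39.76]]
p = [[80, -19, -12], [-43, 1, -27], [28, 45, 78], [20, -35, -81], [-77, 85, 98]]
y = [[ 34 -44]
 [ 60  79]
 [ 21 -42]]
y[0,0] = 34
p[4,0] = -77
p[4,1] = 85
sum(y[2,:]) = -21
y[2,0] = 21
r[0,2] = -97.59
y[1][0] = 60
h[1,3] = -72.73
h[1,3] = -72.73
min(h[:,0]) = 21.14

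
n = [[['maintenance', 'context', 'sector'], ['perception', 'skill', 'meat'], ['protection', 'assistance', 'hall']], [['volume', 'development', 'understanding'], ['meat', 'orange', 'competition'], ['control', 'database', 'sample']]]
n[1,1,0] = 'meat'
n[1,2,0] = 'control'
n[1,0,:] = ['volume', 'development', 'understanding']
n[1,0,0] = 'volume'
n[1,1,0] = 'meat'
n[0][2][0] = 'protection'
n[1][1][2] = 'competition'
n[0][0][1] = 'context'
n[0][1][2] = 'meat'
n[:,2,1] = ['assistance', 'database']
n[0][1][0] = 'perception'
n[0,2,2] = 'hall'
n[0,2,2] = 'hall'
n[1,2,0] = 'control'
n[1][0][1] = 'development'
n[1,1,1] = 'orange'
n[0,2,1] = 'assistance'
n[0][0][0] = 'maintenance'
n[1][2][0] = 'control'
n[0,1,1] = 'skill'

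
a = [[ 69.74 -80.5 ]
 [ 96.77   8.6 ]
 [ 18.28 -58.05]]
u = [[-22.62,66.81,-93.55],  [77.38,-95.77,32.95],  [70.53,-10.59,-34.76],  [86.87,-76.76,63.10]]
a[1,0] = 96.77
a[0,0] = 69.74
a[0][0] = 69.74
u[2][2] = -34.76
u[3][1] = -76.76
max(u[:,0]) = 86.87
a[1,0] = 96.77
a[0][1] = -80.5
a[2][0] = 18.28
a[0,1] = -80.5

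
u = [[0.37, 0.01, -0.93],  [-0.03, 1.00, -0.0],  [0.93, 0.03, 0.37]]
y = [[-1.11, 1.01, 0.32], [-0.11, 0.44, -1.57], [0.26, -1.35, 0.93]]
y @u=[[-0.14, 1.01, 1.15], [-1.51, 0.39, -0.48], [1.0, -1.32, 0.1]]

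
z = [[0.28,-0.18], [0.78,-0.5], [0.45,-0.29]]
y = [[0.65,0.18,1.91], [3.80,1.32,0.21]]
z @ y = [[-0.50,-0.19,0.5], [-1.39,-0.52,1.38], [-0.81,-0.3,0.8]]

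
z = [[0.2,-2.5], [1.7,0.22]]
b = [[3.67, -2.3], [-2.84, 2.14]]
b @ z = [[-3.18,  -9.68], [3.07,  7.57]]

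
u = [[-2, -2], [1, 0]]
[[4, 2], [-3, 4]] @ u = [[-6, -8], [10, 6]]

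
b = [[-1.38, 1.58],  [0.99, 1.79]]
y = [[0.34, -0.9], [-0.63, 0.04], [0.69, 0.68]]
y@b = [[-1.36, -1.07], [0.91, -0.92], [-0.28, 2.31]]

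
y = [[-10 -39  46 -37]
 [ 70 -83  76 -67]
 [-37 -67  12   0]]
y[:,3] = [-37, -67, 0]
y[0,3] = -37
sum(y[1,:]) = -4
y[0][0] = -10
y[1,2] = 76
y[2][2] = 12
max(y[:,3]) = 0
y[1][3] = -67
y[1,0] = 70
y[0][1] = -39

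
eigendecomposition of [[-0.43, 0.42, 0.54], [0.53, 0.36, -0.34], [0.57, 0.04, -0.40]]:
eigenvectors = [[0.72, -0.52, 0.62], [-0.40, -0.79, -0.24], [-0.57, -0.34, 0.75]]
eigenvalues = [-1.09, 0.56, 0.06]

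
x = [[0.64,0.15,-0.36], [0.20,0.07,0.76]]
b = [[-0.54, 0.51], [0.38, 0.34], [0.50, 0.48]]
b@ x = [[-0.24, -0.05, 0.58], [0.31, 0.08, 0.12], [0.42, 0.11, 0.18]]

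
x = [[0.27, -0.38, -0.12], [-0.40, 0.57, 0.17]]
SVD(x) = [[-0.56, 0.83], [0.83, 0.56]] @ diag([0.8634059713432182, 0.00548895699326263]) @ [[-0.56, 0.79, 0.24],[0.21, 0.42, -0.88]]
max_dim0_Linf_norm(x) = 0.57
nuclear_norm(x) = 0.87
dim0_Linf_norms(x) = [0.4, 0.57, 0.17]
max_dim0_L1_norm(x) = 0.95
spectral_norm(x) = 0.86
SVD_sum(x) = [[0.27, -0.38, -0.12], [-0.4, 0.57, 0.17]] + [[0.0,0.0,-0.0],[0.0,0.00,-0.00]]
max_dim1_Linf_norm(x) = 0.57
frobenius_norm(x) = 0.86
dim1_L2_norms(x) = [0.48, 0.72]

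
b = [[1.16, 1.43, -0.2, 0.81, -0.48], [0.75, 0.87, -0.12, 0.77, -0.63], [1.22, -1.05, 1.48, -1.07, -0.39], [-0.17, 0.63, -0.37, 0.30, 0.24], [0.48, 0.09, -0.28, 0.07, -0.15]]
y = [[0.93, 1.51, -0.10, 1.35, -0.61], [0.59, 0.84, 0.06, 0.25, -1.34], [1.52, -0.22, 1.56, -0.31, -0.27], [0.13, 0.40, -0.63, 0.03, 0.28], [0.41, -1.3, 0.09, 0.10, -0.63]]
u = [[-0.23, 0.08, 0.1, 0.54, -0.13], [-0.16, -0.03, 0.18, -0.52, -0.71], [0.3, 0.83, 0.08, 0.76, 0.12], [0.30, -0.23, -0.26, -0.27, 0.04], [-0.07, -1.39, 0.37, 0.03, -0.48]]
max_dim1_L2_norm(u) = 1.52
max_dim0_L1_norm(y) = 4.27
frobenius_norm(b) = 3.71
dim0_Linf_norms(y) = [1.52, 1.51, 1.56, 1.35, 1.34]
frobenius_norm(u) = 2.28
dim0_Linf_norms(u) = [0.3, 1.39, 0.37, 0.76, 0.71]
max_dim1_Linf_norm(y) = 1.56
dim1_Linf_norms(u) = [0.54, 0.71, 0.83, 0.3, 1.39]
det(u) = 0.11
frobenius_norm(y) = 4.02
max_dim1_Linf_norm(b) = 1.48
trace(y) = 2.73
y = u + b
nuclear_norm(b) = 5.97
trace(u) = -0.93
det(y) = 3.67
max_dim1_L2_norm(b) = 2.47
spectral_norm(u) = 1.83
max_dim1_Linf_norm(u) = 1.39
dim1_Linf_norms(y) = [1.51, 1.34, 1.56, 0.63, 1.3]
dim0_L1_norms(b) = [3.78, 4.07, 2.45, 3.02, 1.89]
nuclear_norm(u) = 4.21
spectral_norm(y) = 2.80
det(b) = -0.00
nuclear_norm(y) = 7.82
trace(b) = 3.66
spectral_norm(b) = 2.87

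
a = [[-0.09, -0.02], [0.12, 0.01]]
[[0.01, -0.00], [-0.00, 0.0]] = a@[[-0.01,-0.0],[-0.33,0.20]]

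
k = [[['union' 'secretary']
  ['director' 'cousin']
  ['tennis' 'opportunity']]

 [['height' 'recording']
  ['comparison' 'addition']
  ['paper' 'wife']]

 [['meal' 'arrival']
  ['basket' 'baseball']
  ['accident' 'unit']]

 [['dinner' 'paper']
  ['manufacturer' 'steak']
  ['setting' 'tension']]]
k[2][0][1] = 'arrival'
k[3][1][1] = 'steak'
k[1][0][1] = 'recording'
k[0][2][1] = 'opportunity'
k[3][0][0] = 'dinner'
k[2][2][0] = 'accident'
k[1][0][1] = 'recording'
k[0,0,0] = 'union'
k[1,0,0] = 'height'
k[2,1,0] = 'basket'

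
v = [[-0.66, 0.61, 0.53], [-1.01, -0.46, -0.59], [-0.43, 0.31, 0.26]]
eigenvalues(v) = [(-0.43+0.92j), (-0.43-0.92j), 0j]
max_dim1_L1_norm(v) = 2.06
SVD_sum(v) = [[-0.53, -0.02, -0.09], [-1.1, -0.05, -0.19], [-0.36, -0.02, -0.06]] + [[-0.13, 0.63, 0.62], [0.09, -0.41, -0.40], [-0.07, 0.33, 0.32]] + [[0.0,0.00,-0.00], [0.0,0.0,-0.0], [-0.00,-0.0,0.00]]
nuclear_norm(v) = 2.45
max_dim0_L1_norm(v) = 2.1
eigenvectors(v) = [[(-0.04-0.54j),-0.04+0.54j,-0.09+0.00j], [(0.78+0j),0.78-0.00j,(-0.71+0j)], [(0.03-0.3j),0.03+0.30j,0.70+0.00j]]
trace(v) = -0.86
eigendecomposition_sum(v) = [[(-0.33+0.37j), 0.30+0.14j, 0.27+0.19j],  [(-0.51-0.51j), (-0.23+0.42j), (-0.29+0.36j)],  [-0.21+0.18j, (0.16+0.1j), (0.13+0.13j)]] + [[(-0.33-0.37j),(0.3-0.14j),0.27-0.19j], [-0.51+0.51j,-0.23-0.42j,(-0.29-0.36j)], [-0.21-0.18j,(0.16-0.1j),0.13-0.13j]] + [[0.00-0.00j, 0.00-0.00j, -0.00+0.00j], [-0j, 0.00-0.00j, -0.00+0.00j], [-0.00+0.00j, -0.00+0.00j, 0.00-0.00j]]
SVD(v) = [[-0.41, 0.77, -0.49], [-0.86, -0.5, -0.05], [-0.28, 0.40, 0.87]] @ diag([1.2885418740709766, 1.164756329507925, 0.0015911118374898113]) @ [[0.98, 0.04, 0.17], [-0.15, 0.71, 0.69], [-0.09, -0.71, 0.7]]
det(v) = 0.00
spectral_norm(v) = 1.29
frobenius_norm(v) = 1.74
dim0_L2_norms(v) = [1.28, 0.82, 0.83]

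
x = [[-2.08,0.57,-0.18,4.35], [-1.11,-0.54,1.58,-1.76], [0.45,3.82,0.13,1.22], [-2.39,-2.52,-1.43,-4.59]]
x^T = [[-2.08, -1.11, 0.45, -2.39], [0.57, -0.54, 3.82, -2.52], [-0.18, 1.58, 0.13, -1.43], [4.35, -1.76, 1.22, -4.59]]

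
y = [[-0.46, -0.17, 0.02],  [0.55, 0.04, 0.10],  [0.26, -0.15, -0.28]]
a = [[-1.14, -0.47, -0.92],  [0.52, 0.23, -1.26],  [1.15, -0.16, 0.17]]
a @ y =[[0.03, 0.31, 0.19], [-0.44, 0.11, 0.39], [-0.57, -0.23, -0.04]]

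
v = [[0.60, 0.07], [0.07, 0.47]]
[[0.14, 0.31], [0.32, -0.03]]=v@[[0.15, 0.54],[0.65, -0.15]]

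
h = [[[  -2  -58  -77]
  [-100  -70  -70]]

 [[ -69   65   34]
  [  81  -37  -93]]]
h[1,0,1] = 65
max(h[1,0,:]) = 65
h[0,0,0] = -2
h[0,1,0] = -100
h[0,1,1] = -70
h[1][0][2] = 34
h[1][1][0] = 81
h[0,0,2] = -77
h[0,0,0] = -2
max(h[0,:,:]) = -2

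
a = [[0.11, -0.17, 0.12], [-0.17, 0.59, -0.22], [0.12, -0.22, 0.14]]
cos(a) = [[0.97,0.07,-0.03], [0.07,0.80,0.09], [-0.03,0.09,0.96]]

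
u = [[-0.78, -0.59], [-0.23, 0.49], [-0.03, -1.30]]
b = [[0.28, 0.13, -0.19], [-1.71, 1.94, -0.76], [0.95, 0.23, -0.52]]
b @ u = [[-0.24, 0.15], [0.91, 2.95], [-0.78, 0.23]]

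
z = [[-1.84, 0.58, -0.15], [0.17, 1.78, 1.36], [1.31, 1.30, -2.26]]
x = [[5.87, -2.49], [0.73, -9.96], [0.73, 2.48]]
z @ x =[[-10.49, -1.57], [3.29, -14.78], [6.99, -21.81]]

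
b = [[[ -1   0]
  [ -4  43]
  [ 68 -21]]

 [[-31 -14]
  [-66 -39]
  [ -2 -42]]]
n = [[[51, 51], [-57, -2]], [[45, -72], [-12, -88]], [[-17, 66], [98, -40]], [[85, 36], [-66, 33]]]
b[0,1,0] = -4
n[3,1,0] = -66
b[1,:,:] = [[-31, -14], [-66, -39], [-2, -42]]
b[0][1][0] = -4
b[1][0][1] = -14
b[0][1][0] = -4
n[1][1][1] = -88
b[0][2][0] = 68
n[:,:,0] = [[51, -57], [45, -12], [-17, 98], [85, -66]]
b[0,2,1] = -21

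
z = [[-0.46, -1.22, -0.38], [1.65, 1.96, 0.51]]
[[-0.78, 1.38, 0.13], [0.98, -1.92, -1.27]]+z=[[-1.24, 0.16, -0.25], [2.63, 0.04, -0.76]]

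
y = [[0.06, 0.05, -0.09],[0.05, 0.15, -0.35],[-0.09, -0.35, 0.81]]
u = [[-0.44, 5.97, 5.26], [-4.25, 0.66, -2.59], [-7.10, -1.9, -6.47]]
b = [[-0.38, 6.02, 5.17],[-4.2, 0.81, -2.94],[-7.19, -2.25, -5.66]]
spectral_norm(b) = 11.60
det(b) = 67.37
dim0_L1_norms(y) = [0.2, 0.55, 1.25]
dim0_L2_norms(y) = [0.12, 0.38, 0.89]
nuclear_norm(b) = 19.08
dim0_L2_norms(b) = [8.34, 6.48, 8.21]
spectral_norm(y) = 0.97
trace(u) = -6.25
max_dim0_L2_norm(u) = 8.73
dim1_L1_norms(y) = [0.2, 0.55, 1.25]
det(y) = -0.00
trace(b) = -5.23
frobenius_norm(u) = 13.59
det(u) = 16.79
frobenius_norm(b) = 13.37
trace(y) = 1.02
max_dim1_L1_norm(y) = 1.25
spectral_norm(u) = 11.86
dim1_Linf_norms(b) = [6.02, 4.2, 7.19]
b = u + y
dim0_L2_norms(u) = [8.29, 6.3, 8.73]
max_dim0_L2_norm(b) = 8.34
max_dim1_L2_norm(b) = 9.42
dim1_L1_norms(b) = [11.57, 7.95, 15.1]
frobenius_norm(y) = 0.97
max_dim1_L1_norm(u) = 15.47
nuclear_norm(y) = 1.03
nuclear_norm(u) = 18.70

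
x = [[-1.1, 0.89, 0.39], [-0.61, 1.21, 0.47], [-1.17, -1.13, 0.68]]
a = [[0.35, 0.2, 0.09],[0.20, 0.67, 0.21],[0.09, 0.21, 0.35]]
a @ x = [[-0.61, 0.45, 0.29], [-0.87, 0.75, 0.54], [-0.64, -0.06, 0.37]]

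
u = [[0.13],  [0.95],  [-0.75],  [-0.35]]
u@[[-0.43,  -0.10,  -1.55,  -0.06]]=[[-0.06, -0.01, -0.20, -0.01], [-0.41, -0.1, -1.47, -0.06], [0.32, 0.08, 1.16, 0.04], [0.15, 0.03, 0.54, 0.02]]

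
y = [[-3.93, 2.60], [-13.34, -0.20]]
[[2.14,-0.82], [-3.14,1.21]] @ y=[[2.53, 5.73], [-3.80, -8.41]]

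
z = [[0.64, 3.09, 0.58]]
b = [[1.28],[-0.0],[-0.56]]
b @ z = [[0.82, 3.96, 0.74], [0.00, 0.0, 0.0], [-0.36, -1.73, -0.32]]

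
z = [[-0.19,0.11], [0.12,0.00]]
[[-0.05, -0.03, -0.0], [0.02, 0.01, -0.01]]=z@ [[0.20, 0.11, -0.11], [-0.09, -0.07, -0.22]]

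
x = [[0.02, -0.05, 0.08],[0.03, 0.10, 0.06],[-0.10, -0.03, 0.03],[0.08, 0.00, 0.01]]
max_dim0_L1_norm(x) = 0.23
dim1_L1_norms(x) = [0.15, 0.19, 0.16, 0.09]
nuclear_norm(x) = 0.35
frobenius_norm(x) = 0.21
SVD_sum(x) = [[0.00, 0.00, 0.00], [0.07, 0.05, 0.01], [-0.08, -0.05, -0.01], [0.06, 0.04, 0.01]] + [[-0.02, 0.01, 0.05],[-0.02, 0.01, 0.06],[-0.02, 0.01, 0.05],[0.0, -0.0, -0.01]] + [[0.04,  -0.06,  0.02],[-0.02,  0.04,  -0.02],[-0.01,  0.01,  -0.00],[0.02,  -0.03,  0.01]]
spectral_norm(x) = 0.15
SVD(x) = [[-0.01, 0.56, 0.76],  [-0.61, 0.64, -0.47],  [0.65, 0.51, -0.14],  [-0.46, -0.14, 0.42]] @ diag([0.14575642401655667, 0.1041024905246024, 0.10008864233508627]) @ [[-0.82, -0.55, -0.16], [-0.30, 0.19, 0.93], [0.48, -0.81, 0.33]]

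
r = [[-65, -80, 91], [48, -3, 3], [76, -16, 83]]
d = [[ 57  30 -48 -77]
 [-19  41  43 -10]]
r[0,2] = 91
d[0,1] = 30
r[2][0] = 76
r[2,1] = -16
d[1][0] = -19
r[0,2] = 91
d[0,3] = -77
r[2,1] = -16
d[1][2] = 43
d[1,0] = -19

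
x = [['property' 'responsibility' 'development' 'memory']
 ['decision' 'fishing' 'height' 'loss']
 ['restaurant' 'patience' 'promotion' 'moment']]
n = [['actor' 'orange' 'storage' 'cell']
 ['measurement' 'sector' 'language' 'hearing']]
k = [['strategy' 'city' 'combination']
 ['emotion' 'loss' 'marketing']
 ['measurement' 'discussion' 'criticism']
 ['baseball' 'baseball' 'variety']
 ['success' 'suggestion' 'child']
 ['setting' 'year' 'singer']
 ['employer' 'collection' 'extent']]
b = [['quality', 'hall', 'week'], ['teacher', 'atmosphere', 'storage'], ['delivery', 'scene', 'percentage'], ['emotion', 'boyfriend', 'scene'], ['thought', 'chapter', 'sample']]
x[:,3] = ['memory', 'loss', 'moment']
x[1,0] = 'decision'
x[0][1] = 'responsibility'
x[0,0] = 'property'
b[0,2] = 'week'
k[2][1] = 'discussion'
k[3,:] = ['baseball', 'baseball', 'variety']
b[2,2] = 'percentage'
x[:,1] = ['responsibility', 'fishing', 'patience']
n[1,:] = ['measurement', 'sector', 'language', 'hearing']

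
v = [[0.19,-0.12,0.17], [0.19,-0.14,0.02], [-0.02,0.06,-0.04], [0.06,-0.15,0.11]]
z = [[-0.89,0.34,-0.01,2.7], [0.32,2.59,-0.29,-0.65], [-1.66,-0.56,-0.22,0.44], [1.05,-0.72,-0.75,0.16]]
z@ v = [[0.06, -0.35, 0.15], [0.52, -0.32, 0.05], [-0.39, 0.2, -0.24], [0.09, -0.09, 0.21]]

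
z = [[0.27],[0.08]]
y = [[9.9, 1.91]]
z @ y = [[2.67, 0.52], [0.79, 0.15]]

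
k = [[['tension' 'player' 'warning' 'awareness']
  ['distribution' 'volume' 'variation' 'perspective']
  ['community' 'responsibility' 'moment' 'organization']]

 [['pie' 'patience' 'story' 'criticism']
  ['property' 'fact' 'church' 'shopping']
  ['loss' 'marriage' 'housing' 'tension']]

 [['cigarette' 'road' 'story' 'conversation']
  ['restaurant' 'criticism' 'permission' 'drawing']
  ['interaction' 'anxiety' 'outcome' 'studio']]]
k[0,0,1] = 'player'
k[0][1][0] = 'distribution'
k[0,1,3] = 'perspective'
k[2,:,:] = [['cigarette', 'road', 'story', 'conversation'], ['restaurant', 'criticism', 'permission', 'drawing'], ['interaction', 'anxiety', 'outcome', 'studio']]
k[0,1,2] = 'variation'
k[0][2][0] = 'community'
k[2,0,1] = 'road'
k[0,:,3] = ['awareness', 'perspective', 'organization']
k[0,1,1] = 'volume'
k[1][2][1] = 'marriage'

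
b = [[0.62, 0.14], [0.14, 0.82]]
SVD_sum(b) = [[0.19, 0.36], [0.36, 0.71]] + [[0.43, -0.22], [-0.22, 0.11]]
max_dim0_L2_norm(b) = 0.83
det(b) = 0.49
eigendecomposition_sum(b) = [[0.43, -0.22], [-0.22, 0.11]] + [[0.19,0.36],[0.36,0.71]]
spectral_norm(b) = 0.89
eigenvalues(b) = [0.55, 0.89]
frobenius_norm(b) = 1.05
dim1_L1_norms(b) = [0.76, 0.96]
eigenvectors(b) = [[-0.89, -0.46], [0.46, -0.89]]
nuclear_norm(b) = 1.44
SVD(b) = [[0.46,0.89], [0.89,-0.46]] @ diag([0.8920465053408526, 0.5479534946591473]) @ [[0.46, 0.89], [0.89, -0.46]]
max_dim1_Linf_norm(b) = 0.82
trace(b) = 1.44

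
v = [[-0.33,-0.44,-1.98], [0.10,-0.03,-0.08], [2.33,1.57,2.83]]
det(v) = -0.26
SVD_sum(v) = [[-0.96,-0.68,-1.45],[-0.01,-0.01,-0.02],[2.03,1.45,3.08]] + [[0.63, 0.24, -0.53], [0.08, 0.03, -0.07], [0.3, 0.11, -0.25]] + [[-0.00, 0.01, -0.0], [0.03, -0.05, 0.01], [-0.0, 0.00, -0.0]]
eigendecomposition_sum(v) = [[-0.16+1.35j, (-0.23+0.77j), (-0.99+0.79j)],  [0.05+0.11j, 0.02+0.07j, (-0.04+0.1j)],  [1.17-0.99j, (0.78-0.46j), 1.42+0.10j]] + [[(-0.16-1.35j), -0.23-0.77j, (-0.99-0.79j)], [(0.05-0.11j), (0.02-0.07j), -0.04-0.10j], [(1.17+0.99j), 0.78+0.46j, 1.42-0.10j]] + [[-0.00-0.00j, 0.03-0.00j, -0.00-0.00j],  [0.01+0.00j, -0.06+0.00j, 0.00+0.00j],  [(-0-0j), 0.01-0.00j, (-0-0j)]]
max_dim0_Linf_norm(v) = 2.83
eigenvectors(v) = [[(-0.49+0.45j),(-0.49-0.45j),0.43+0.00j],[-0.02+0.06j,(-0.02-0.06j),(-0.89+0j)],[(0.75+0j),(0.75-0j),(0.14+0j)]]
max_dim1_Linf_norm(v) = 2.83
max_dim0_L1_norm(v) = 4.89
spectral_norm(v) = 4.38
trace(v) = 2.47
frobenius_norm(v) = 4.49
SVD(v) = [[-0.43, -0.90, 0.11], [-0.00, -0.12, -0.99], [0.9, -0.42, 0.05]] @ diag([4.384972207718546, 0.9545540920032406, 0.061198226900864204]) @ [[0.51, 0.37, 0.78], [-0.74, -0.28, 0.62], [-0.44, 0.89, -0.13]]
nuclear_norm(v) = 5.40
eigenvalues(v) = [(1.27+1.53j), (1.27-1.53j), (-0.07+0j)]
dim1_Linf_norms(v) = [1.98, 0.1, 2.83]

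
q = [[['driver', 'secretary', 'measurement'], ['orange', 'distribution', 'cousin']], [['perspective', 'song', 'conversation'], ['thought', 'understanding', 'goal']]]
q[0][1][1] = 'distribution'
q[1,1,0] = 'thought'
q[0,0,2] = 'measurement'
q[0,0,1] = 'secretary'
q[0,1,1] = 'distribution'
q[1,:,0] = ['perspective', 'thought']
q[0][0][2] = 'measurement'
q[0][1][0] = 'orange'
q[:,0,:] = [['driver', 'secretary', 'measurement'], ['perspective', 'song', 'conversation']]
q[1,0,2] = 'conversation'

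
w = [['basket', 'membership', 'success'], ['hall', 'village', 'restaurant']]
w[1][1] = 'village'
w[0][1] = 'membership'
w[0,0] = 'basket'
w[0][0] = 'basket'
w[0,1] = 'membership'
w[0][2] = 'success'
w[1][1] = 'village'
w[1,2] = 'restaurant'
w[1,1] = 'village'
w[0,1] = 'membership'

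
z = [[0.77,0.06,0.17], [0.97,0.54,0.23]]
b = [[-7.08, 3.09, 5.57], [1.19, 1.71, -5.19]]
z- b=[[7.85, -3.03, -5.40],[-0.22, -1.17, 5.42]]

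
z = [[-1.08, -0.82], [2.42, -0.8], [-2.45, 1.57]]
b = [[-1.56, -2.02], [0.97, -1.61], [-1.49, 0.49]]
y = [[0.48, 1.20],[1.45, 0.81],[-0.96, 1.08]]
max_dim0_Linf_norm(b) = 2.02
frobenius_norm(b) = 3.54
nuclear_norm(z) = 5.18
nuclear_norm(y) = 3.59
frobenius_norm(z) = 4.10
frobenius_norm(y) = 2.55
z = b + y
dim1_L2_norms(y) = [1.29, 1.66, 1.44]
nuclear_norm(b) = 4.98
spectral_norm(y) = 1.99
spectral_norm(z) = 3.89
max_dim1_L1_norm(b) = 3.58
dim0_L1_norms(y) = [2.89, 3.09]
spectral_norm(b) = 2.71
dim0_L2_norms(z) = [3.61, 1.94]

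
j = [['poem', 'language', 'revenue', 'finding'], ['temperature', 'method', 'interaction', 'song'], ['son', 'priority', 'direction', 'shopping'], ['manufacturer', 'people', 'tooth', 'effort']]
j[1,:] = ['temperature', 'method', 'interaction', 'song']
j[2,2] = 'direction'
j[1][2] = 'interaction'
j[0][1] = 'language'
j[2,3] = 'shopping'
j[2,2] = 'direction'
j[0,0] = 'poem'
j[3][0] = 'manufacturer'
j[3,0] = 'manufacturer'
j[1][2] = 'interaction'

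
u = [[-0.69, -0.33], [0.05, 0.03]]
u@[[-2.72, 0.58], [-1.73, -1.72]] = [[2.45,0.17], [-0.19,-0.02]]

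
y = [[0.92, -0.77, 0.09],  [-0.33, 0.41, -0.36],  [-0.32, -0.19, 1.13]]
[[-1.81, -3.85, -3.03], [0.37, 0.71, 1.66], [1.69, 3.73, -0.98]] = y @ [[0.61, -3.48, -3.82], [3.34, 1.14, -0.88], [2.23, 2.51, -2.1]]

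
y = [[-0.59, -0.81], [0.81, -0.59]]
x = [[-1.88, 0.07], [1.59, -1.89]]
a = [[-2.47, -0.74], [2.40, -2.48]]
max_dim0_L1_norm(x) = 3.47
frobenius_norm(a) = 4.31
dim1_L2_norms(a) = [2.58, 3.45]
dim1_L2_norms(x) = [1.88, 2.47]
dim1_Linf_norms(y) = [0.81, 0.81]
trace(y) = -1.18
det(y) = 1.00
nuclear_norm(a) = 5.86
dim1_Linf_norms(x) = [1.88, 1.89]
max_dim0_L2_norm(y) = 1.0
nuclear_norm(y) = 2.00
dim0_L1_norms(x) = [3.47, 1.96]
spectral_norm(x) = 2.86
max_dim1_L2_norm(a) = 3.45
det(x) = 3.44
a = y + x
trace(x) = -3.77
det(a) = 7.90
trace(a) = -4.95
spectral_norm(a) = 3.76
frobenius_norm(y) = 1.42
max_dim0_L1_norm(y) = 1.4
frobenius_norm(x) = 3.10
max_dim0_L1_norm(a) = 4.87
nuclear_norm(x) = 4.06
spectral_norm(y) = 1.00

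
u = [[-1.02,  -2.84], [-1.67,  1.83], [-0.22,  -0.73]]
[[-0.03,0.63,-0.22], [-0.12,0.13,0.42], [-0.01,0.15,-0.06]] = u@[[0.06, -0.23, -0.12], [-0.01, -0.14, 0.12]]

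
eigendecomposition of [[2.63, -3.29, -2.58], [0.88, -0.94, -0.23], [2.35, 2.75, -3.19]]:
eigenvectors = [[-0.78+0.00j,(-0.78-0j),(0.4+0j)], [-0.17+0.18j,(-0.17-0.18j),-0.10+0.00j], [-0.44+0.37j,-0.44-0.37j,0.91+0.00j]]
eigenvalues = [(0.47+1.95j), (0.47-1.95j), (-2.44+0j)]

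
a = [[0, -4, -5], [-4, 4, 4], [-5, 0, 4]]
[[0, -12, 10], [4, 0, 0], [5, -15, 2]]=a@ [[-1, 3, -2], [0, 3, 0], [0, 0, -2]]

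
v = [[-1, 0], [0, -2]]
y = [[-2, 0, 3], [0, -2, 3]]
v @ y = [[2, 0, -3], [0, 4, -6]]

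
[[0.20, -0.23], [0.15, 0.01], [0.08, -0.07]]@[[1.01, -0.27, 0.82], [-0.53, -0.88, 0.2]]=[[0.32,0.15,0.12], [0.15,-0.05,0.12], [0.12,0.04,0.05]]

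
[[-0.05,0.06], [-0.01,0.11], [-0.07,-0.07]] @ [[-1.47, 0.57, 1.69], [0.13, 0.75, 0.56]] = [[0.08, 0.02, -0.05], [0.03, 0.08, 0.04], [0.09, -0.09, -0.16]]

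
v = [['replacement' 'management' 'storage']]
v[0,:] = ['replacement', 'management', 'storage']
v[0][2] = 'storage'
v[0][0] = 'replacement'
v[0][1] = 'management'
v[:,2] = ['storage']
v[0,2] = 'storage'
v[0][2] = 'storage'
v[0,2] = 'storage'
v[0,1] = 'management'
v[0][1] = 'management'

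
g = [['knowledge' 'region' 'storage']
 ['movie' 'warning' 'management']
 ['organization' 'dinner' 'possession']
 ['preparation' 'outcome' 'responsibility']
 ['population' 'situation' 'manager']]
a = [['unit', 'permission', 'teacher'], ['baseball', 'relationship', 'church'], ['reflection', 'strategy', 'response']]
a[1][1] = 'relationship'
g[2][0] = 'organization'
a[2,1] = 'strategy'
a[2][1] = 'strategy'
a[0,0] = 'unit'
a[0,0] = 'unit'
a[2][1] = 'strategy'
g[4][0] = 'population'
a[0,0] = 'unit'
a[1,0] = 'baseball'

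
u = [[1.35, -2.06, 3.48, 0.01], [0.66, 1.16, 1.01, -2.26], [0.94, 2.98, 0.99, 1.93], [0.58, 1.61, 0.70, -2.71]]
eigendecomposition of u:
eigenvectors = [[0.70+0.00j, (-0.89+0j), (0.77+0j), 0.77-0.00j], [(0.25+0j), (0.14+0j), 0.13-0.17j, 0.13+0.17j], [(0.64+0j), 0.43+0.00j, -0.55+0.13j, -0.55-0.13j], [(0.19+0j), 0.00+0.00j, 0.06-0.20j, (0.06+0.2j)]]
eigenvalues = [(3.79+0j), (-0+0j), (-1.5+1.02j), (-1.5-1.02j)]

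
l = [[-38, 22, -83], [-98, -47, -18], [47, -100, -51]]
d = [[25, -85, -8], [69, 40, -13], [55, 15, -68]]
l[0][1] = 22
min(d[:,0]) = 25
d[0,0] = 25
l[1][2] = -18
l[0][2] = -83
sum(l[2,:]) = -104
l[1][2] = -18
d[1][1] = 40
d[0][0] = 25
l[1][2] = -18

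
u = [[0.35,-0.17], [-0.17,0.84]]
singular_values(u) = [0.89, 0.3]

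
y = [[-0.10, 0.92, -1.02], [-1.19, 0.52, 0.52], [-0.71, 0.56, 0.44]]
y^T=[[-0.10, -1.19, -0.71], [0.92, 0.52, 0.56], [-1.02, 0.52, 0.44]]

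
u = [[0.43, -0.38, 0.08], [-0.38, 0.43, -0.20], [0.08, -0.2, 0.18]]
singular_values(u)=[0.87, 0.18, 0.0]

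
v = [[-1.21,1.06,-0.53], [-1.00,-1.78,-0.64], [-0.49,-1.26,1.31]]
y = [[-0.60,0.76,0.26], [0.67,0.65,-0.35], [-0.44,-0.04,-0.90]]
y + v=[[-1.81, 1.82, -0.27], [-0.33, -1.13, -0.99], [-0.93, -1.30, 0.41]]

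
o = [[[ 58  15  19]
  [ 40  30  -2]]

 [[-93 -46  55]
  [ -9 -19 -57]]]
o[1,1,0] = -9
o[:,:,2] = [[19, -2], [55, -57]]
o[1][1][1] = -19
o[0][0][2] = 19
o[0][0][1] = 15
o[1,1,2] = -57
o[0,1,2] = -2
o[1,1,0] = -9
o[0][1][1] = 30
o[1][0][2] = 55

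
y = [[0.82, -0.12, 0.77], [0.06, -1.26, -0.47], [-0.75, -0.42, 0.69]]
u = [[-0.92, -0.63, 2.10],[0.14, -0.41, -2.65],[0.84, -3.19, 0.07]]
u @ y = [[-2.37, 0.02, 1.04],[2.08, 1.61, -1.53],[0.44, 3.89, 2.19]]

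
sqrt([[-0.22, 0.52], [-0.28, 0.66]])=[[-0.29,0.75], [-0.4,0.98]]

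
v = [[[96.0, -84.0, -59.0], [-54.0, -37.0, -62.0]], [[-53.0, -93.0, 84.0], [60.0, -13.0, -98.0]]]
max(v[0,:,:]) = 96.0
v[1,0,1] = -93.0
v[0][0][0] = 96.0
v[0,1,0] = -54.0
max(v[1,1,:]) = 60.0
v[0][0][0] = 96.0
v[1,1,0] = 60.0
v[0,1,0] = -54.0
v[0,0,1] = -84.0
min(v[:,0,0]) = -53.0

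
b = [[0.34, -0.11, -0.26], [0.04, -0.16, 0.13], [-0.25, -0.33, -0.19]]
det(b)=0.041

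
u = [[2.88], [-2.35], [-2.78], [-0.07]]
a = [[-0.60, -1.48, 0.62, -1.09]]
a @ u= [[0.1]]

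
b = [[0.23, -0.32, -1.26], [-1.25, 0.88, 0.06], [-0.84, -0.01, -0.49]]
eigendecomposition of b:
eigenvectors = [[-0.64, -0.41, -0.30], [-0.35, 0.9, -0.91], [-0.68, 0.17, 0.28]]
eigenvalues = [-1.29, 1.46, 0.44]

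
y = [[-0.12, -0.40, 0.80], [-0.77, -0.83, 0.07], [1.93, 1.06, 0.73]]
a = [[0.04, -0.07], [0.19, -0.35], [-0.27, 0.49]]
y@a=[[-0.30, 0.54],[-0.21, 0.38],[0.08, -0.15]]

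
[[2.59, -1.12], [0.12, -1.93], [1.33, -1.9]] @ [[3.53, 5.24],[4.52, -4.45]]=[[4.08, 18.56], [-8.3, 9.22], [-3.89, 15.42]]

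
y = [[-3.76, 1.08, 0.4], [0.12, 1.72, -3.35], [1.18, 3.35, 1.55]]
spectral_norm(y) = 3.95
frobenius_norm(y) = 6.68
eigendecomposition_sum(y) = [[-3.81+0.00j, (0.41-0j), 0.53+0.00j], [(0.42-0j), -0.05+0.00j, -0.06-0.00j], [(0.57-0j), (-0.06+0j), -0.08-0.00j]] + [[(0.03+0.05j), (0.33+0.06j), (-0.07+0.32j)], [-0.15+0.30j, 0.88+1.67j, -1.65+0.80j], [(0.31+0.15j), 1.71-0.90j, 0.81+1.68j]] + [[(0.03-0.05j),0.33-0.06j,-0.07-0.32j], [-0.15-0.30j,0.88-1.67j,-1.65-0.80j], [0.31-0.15j,1.71+0.90j,(0.81-1.68j)]]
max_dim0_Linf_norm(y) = 3.76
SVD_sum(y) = [[-2.76, -1.22, 0.21], [0.95, 0.42, -0.07], [2.12, 0.94, -0.16]] + [[-1.02, 2.27, -0.15], [-0.7, 1.57, -0.11], [-1.01, 2.26, -0.15]] + [[0.01, 0.03, 0.34],[-0.12, -0.27, -3.17],[0.07, 0.16, 1.86]]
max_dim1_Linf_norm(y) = 3.76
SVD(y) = [[-0.77, -0.64, 0.09],[0.26, -0.44, -0.86],[0.59, -0.63, 0.50]] @ diag([3.948909061361521, 3.913112967755896, 3.710844125893397]) @ [[0.91,0.40,-0.07], [0.41,-0.91,0.06], [0.04,0.08,1.00]]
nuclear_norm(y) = 11.57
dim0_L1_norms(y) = [5.06, 6.15, 5.3]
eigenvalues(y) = [(-3.94+0j), (1.72+3.4j), (1.72-3.4j)]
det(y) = -57.34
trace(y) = -0.49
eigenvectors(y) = [[-0.98+0.00j, -0.10-0.08j, -0.10+0.08j], [(0.11+0j), (-0-0.69j), (-0+0.69j)], [(0.15+0j), (-0.71+0j), (-0.71-0j)]]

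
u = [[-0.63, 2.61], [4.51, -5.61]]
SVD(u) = [[-0.33,0.95], [0.95,0.33]] @ diag([7.605813251937025, 1.0829611150263612]) @ [[0.59, -0.81],  [0.81, 0.59]]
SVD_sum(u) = [[-1.46, 2.01], [4.22, -5.82]] + [[0.83, 0.60], [0.29, 0.21]]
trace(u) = -6.24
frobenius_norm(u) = 7.68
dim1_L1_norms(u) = [3.24, 10.12]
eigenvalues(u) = [1.12, -7.36]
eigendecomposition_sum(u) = [[0.89, 0.34], [0.60, 0.23]] + [[-1.52, 2.27], [3.91, -5.84]]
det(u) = -8.24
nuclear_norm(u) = 8.69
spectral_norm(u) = 7.61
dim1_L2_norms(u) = [2.68, 7.2]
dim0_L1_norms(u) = [5.14, 8.22]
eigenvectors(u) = [[0.83, -0.36], [0.56, 0.93]]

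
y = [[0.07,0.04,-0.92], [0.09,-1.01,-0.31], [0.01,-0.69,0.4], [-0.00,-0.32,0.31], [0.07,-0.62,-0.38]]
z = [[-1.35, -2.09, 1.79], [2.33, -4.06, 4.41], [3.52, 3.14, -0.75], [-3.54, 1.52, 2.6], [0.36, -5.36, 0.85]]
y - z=[[1.42, 2.13, -2.71], [-2.24, 3.05, -4.72], [-3.51, -3.83, 1.15], [3.54, -1.84, -2.29], [-0.29, 4.74, -1.23]]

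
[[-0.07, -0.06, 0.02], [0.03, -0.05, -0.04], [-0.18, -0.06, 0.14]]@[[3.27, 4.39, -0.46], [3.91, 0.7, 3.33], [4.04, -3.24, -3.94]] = [[-0.38, -0.41, -0.25], [-0.26, 0.23, -0.02], [-0.26, -1.29, -0.67]]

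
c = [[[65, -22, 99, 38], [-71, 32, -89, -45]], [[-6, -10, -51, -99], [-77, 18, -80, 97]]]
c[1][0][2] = -51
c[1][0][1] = -10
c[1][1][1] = 18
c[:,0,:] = [[65, -22, 99, 38], [-6, -10, -51, -99]]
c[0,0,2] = 99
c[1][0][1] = -10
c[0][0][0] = 65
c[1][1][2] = -80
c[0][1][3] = -45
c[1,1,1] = 18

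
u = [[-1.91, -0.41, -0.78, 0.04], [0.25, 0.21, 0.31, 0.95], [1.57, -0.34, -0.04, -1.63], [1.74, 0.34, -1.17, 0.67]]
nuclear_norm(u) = 6.70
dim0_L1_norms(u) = [5.47, 1.3, 2.3, 3.29]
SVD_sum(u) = [[-1.81,-0.14,0.11,0.37],[0.05,0.0,-0.00,-0.01],[1.79,0.14,-0.1,-0.36],[1.62,0.12,-0.09,-0.33]] + [[-0.03, -0.05, 0.04, -0.17], [0.14, 0.24, -0.21, 0.83], [-0.21, -0.37, 0.32, -1.24], [0.19, 0.34, -0.29, 1.15]] + [[-0.08, -0.16, -0.94, -0.18], [0.04, 0.09, 0.51, 0.1], [-0.02, -0.04, -0.26, -0.05], [-0.07, -0.13, -0.78, -0.15]] + [[0.01, -0.06, 0.01, 0.02], [0.02, -0.13, 0.01, 0.04], [0.01, -0.07, 0.01, 0.02], [-0.0, 0.01, -0.00, -0.00]]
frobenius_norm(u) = 3.97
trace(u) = -1.07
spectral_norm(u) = 3.09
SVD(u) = [[-0.6, 0.09, 0.70, 0.38], [0.02, -0.44, -0.38, 0.82], [0.59, 0.65, 0.19, 0.43], [0.54, -0.61, 0.58, -0.07]] @ diag([3.090963146126609, 2.050964917086191, 1.3942402736762087, 0.16426745699626266]) @ [[0.98, 0.07, -0.06, -0.2], [-0.15, -0.27, 0.23, -0.92], [-0.08, -0.17, -0.97, -0.18], [0.14, -0.94, 0.1, 0.28]]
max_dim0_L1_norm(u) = 5.47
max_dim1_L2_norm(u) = 2.29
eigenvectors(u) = [[-0.09+0.00j,-0.10+0.35j,-0.10-0.35j,(0.13+0j)], [(-0.31+0j),(-0.29-0.22j),(-0.29+0.22j),(-0.9+0j)], [(0.59+0j),0.68+0.00j,0.68-0.00j,0.21+0.00j], [(-0.74+0j),0.52-0.01j,(0.52+0.01j),0.35+0.00j]]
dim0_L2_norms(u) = [3.03, 0.67, 1.44, 2.0]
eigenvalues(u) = [(1.96+0j), (-1.38+0.96j), (-1.38-0.96j), (-0.26+0j)]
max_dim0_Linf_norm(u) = 1.91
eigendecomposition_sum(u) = [[0.03-0.00j,0.04-0.00j,-0.09-0.00j,(0.15+0j)], [0.11-0.00j,(0.13-0j),(-0.32-0j),0.50+0.00j], [(-0.2+0j),(-0.25+0j),(0.59+0j),(-0.95+0j)], [0.25-0.00j,0.32-0.00j,-0.75-0.00j,1.20+0.00j]] + [[-0.99+0.20j, -0.25-0.12j, -0.36-0.29j, -0.05-0.20j], [0.18-1.01j, (0.2-0.19j), 0.41-0.23j, 0.21+0.03j], [0.86+1.67j, -0.08+0.51j, (-0.34+0.79j), (-0.34+0.2j)], [(0.7+1.28j), (-0.05+0.39j), (-0.25+0.62j), (-0.26+0.16j)]] + [[-0.99-0.20j, (-0.25+0.12j), -0.36+0.29j, (-0.05+0.2j)], [(0.18+1.01j), (0.2+0.19j), 0.41+0.23j, 0.21-0.03j], [(0.86-1.67j), (-0.08-0.51j), (-0.34-0.79j), -0.34-0.20j], [0.70-1.28j, -0.05-0.39j, (-0.25-0.62j), (-0.26-0.16j)]] + [[0.03+0.00j, (0.05+0j), (0.03+0j), (-0-0j)], [-0.21-0.00j, (-0.33-0j), (-0.19-0j), (0.02+0j)], [0.05+0.00j, (0.08+0j), (0.04+0j), -0.00-0.00j], [(0.08+0j), (0.13+0j), (0.07+0j), -0.01-0.00j]]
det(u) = -1.45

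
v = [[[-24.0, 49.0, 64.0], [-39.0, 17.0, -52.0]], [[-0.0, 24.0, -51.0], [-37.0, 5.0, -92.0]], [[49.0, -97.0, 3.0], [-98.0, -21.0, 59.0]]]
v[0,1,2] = -52.0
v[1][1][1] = 5.0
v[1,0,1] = 24.0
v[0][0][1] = 49.0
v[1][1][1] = 5.0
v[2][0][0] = 49.0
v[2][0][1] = -97.0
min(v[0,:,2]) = -52.0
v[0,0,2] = 64.0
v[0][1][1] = 17.0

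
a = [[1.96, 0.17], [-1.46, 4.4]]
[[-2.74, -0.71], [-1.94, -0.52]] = a @ [[-1.32,-0.34], [-0.88,-0.23]]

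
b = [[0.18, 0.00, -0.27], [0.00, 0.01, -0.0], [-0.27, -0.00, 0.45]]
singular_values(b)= [0.62, 0.01, 0.01]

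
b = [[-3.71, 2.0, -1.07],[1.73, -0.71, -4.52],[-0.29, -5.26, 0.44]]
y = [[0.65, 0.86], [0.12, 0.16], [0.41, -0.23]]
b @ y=[[-2.61, -2.62],[-0.81, 2.41],[-0.64, -1.19]]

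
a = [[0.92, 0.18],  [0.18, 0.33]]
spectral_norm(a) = 0.97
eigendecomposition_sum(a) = [[0.90, 0.25],[0.25, 0.07]] + [[0.02,-0.07], [-0.07,0.26]]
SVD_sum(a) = [[0.9, 0.25],[0.25, 0.07]] + [[0.02, -0.07], [-0.07, 0.26]]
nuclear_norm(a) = 1.25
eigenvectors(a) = [[0.96,-0.27], [0.27,0.96]]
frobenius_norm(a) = 1.01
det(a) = 0.27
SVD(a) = [[-0.96, -0.27], [-0.27, 0.96]] @ diag([0.9705792239125496, 0.27942077608745053]) @ [[-0.96, -0.27], [-0.27, 0.96]]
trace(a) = 1.25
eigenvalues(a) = [0.97, 0.28]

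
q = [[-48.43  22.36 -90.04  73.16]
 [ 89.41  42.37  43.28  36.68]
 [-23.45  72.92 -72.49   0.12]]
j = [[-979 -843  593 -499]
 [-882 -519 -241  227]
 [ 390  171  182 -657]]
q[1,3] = 36.68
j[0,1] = -843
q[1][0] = 89.41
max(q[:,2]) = 43.28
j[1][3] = 227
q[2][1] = 72.92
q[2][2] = -72.49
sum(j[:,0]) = -1471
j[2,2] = 182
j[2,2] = 182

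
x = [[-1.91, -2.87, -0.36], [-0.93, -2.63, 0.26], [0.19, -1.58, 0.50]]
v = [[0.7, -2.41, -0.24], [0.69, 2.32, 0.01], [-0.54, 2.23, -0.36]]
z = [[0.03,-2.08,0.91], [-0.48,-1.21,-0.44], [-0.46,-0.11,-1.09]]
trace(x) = -4.04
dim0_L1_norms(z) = [0.97, 3.4, 2.44]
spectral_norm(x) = 4.60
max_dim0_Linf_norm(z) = 2.08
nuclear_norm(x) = 5.90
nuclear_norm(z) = 4.06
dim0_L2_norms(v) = [1.12, 4.02, 0.43]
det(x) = -0.46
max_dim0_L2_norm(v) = 4.02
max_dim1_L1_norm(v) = 3.35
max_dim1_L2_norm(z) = 2.27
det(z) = 0.25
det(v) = -1.86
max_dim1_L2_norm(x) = 3.47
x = z @ v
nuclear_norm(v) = 5.53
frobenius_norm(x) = 4.76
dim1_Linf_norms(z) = [2.08, 1.21, 1.09]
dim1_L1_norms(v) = [3.35, 3.02, 3.13]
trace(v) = 2.66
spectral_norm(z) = 2.49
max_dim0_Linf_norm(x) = 2.87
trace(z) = -2.27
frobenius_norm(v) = 4.20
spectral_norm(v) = 4.03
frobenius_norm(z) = 2.91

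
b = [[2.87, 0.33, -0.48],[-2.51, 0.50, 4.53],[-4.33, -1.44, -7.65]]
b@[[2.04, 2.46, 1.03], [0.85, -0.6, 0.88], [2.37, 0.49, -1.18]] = [[5.0,6.63,3.81],[6.04,-4.25,-7.49],[-28.19,-13.54,3.3]]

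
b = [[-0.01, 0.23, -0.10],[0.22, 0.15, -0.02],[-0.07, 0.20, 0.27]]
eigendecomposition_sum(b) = [[(-0.12-0j), (0.1-0j), (-0.02+0j)],[(0.08+0j), (-0.06+0j), (0.01-0j)],[(-0.05-0j), (0.04-0j), (-0.01+0j)]] + [[(0.06+0j), (0.07+0.05j), -0.04+0.06j], [(0.07-0.02j), (0.1+0.03j), -0.02+0.10j], [-0.01-0.12j, 0.08-0.15j, (0.14+0.06j)]] + [[0.06-0.00j, (0.07-0.05j), -0.04-0.06j],  [0.07+0.02j, 0.10-0.03j, (-0.02-0.1j)],  [-0.01+0.12j, 0.08+0.15j, 0.14-0.06j]]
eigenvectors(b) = [[(0.8+0j), (0.06-0.38j), 0.06+0.38j], [-0.49+0.00j, (-0.1-0.49j), -0.10+0.49j], [0.33+0.00j, -0.78+0.00j, -0.78-0.00j]]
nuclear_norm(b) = 0.84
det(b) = -0.02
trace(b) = 0.41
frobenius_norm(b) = 0.50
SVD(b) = [[0.42, 0.49, -0.76], [0.36, 0.68, 0.64], [0.83, -0.55, 0.11]] @ diag([0.3630213425265758, 0.2977310377235467, 0.1779655417384572]) @ [[0.05, 0.87, 0.48],[0.61, 0.35, -0.71],[0.79, -0.33, 0.52]]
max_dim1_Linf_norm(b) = 0.27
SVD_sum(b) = [[0.01, 0.13, 0.07],[0.01, 0.12, 0.06],[0.01, 0.26, 0.15]] + [[0.09, 0.05, -0.1], [0.12, 0.07, -0.14], [-0.1, -0.06, 0.11]] + [[-0.11, 0.04, -0.07],[0.09, -0.04, 0.06],[0.01, -0.01, 0.01]]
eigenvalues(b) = [(-0.19+0j), (0.3+0.09j), (0.3-0.09j)]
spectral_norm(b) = 0.36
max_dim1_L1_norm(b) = 0.54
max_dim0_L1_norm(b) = 0.58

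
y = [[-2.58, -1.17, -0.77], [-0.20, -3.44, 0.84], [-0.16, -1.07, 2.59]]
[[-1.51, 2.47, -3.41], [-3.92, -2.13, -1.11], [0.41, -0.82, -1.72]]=y @[[-0.22, -1.22, 1.43], [1.32, 0.66, 0.11], [0.69, -0.12, -0.53]]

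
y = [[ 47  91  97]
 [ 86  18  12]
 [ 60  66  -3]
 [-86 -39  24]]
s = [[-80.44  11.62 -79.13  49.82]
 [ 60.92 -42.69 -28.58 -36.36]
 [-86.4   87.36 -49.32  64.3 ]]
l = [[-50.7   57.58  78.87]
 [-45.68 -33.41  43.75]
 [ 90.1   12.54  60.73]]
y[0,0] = 47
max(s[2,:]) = 87.36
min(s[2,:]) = -86.4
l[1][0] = -45.68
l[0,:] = [-50.7, 57.58, 78.87]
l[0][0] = -50.7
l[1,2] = 43.75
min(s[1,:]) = -42.69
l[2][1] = 12.54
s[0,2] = -79.13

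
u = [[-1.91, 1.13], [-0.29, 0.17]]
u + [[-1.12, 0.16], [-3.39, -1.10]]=[[-3.03, 1.29], [-3.68, -0.93]]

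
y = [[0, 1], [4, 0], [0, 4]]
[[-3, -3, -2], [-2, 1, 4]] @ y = [[-12, -11], [4, 14]]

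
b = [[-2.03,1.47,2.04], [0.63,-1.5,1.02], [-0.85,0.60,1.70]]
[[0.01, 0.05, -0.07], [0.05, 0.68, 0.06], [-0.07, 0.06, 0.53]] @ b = [[0.07, -0.10, -0.05], [0.28, -0.91, 0.90], [-0.27, 0.13, 0.82]]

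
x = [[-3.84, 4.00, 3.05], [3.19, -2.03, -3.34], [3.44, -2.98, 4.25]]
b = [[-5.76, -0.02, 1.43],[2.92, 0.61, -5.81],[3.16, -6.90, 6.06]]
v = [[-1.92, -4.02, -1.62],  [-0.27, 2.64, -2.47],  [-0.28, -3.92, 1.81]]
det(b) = 178.77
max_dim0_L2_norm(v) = 6.2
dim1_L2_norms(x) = [6.33, 5.05, 6.23]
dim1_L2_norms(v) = [4.74, 3.63, 4.33]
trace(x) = -1.62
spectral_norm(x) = 8.28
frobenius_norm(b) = 13.12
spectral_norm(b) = 10.41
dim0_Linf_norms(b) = [5.76, 6.9, 6.06]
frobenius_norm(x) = 10.21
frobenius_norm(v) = 7.37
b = x + v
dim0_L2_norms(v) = [1.96, 6.2, 3.46]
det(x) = -36.53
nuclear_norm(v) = 10.09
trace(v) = 2.53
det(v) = 1.76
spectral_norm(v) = 6.45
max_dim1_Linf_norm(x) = 4.25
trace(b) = 0.91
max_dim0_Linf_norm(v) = 4.02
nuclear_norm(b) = 20.32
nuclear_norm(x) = 14.95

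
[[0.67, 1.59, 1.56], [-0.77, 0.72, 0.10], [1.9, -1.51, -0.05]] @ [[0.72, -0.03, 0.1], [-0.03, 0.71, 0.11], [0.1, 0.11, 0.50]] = [[0.59,1.28,1.02],[-0.57,0.55,0.05],[1.41,-1.13,-0.0]]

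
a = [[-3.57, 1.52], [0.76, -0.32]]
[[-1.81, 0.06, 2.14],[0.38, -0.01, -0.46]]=a @ [[0.54,-0.19,-0.77], [0.08,-0.41,-0.4]]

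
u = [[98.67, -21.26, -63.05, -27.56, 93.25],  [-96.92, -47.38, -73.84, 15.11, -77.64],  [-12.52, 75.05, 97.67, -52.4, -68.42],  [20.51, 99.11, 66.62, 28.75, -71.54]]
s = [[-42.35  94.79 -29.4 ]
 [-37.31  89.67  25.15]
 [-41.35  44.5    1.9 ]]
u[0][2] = -63.05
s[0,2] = -29.4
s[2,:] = [-41.35, 44.5, 1.9]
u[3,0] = 20.51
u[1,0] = -96.92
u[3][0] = 20.51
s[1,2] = 25.15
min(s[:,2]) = -29.4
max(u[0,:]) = 98.67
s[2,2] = 1.9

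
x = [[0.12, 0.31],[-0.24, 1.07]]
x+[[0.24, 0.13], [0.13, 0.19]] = [[0.36, 0.44], [-0.11, 1.26]]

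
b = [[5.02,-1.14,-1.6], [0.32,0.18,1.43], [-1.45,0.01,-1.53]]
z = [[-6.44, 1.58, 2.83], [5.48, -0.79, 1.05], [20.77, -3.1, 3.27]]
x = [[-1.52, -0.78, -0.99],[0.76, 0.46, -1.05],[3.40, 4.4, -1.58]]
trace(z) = -3.96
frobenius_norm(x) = 6.26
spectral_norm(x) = 6.01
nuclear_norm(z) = 26.57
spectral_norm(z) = 22.84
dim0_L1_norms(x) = [5.68, 5.64, 3.62]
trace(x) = -2.64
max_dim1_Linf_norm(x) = 4.4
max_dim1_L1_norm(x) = 9.38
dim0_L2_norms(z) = [22.43, 3.57, 4.45]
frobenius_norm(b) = 5.97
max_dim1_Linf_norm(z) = 20.77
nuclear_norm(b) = 7.87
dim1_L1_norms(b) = [7.76, 1.93, 2.99]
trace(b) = 3.67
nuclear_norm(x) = 8.25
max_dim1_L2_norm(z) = 21.25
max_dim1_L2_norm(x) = 5.78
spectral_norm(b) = 5.48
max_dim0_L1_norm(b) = 6.79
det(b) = -0.07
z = x @ b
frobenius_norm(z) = 23.14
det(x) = -5.83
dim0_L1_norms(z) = [32.69, 5.47, 7.15]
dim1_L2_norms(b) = [5.39, 1.48, 2.11]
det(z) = 0.18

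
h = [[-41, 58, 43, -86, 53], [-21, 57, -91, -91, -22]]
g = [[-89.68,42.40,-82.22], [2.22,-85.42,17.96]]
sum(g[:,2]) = -64.25999999999999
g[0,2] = -82.22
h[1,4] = -22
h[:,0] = [-41, -21]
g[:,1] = [42.4, -85.42]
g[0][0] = -89.68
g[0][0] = -89.68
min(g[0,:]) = -89.68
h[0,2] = 43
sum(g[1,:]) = -65.24000000000001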